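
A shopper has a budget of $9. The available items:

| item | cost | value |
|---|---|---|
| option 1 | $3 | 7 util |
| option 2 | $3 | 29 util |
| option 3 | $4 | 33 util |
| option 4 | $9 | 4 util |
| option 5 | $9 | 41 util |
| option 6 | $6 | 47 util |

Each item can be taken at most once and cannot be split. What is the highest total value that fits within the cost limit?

76 util

Check high-value combinations within $9:
- option 2+option 6: cost 3+6=9, value 29+47=76
- option 2+option 3: cost 3+4=7, value 29+33=62
- option 1+option 6: cost 3+6=9, value 7+47=54
- option 6: cost 6, value 47
Best: 76 util.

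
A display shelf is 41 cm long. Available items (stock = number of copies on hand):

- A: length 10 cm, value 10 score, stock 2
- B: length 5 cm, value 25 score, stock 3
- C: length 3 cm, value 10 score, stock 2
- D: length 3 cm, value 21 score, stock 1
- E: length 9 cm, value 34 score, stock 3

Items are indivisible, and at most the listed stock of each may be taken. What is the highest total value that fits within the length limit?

174 score

Best selections within length 41 and stock limits:
- 3×B + 1×C + 1×D + 2×E: length 39, value 174
- 2×B + 1×D + 3×E: length 40, value 173
Best: 174 score.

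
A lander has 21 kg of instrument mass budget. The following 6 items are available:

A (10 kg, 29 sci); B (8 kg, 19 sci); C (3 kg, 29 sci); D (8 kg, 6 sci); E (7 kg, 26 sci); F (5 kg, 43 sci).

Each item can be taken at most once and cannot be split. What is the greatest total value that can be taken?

Check high-value combinations within 21 kg:
- A+C+F: mass 10+3+5=18, value 29+29+43=101
- C+E+F: mass 3+7+5=15, value 29+26+43=98
- B+C+F: mass 8+3+5=16, value 19+29+43=91
- B+E+F: mass 8+7+5=20, value 19+26+43=88
Best: 101 sci.

101 sci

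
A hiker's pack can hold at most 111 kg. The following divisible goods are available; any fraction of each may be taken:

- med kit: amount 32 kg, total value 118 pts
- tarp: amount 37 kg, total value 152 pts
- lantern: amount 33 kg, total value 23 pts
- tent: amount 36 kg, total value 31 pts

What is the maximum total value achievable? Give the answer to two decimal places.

305.18

Take in order of value per unit:
- tarp (152/37 per unit): all 37 → value 152, running total 152.00
- med kit (118/32 per unit): all 32 → value 118, running total 270.00
- tent (31/36 per unit): all 36 → value 31, running total 301.00
- lantern (23/33 per unit): 6 of 33 → value 6×23/33 = 4.1818, running total 305.18
Total 305.18.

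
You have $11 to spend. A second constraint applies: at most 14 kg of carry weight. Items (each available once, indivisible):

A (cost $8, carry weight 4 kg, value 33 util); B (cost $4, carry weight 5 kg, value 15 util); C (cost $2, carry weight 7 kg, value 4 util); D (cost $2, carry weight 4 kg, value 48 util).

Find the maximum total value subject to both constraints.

Feasible sets respecting both limits:
- A+D: cost 10, carry weight 8, value 81
- B+D: cost 6, carry weight 9, value 63
- C+D: cost 4, carry weight 11, value 52
Best: 81 util.

81 util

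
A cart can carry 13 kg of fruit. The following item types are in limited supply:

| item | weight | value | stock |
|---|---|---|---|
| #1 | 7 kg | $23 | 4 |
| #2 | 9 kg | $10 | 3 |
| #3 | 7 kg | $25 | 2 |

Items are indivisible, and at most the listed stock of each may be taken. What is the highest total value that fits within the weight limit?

$25

Best selections within weight 13 and stock limits:
- 1×#3: weight 7, value 25
- 1×#1: weight 7, value 23
- 1×#2: weight 9, value 10
Best: $25.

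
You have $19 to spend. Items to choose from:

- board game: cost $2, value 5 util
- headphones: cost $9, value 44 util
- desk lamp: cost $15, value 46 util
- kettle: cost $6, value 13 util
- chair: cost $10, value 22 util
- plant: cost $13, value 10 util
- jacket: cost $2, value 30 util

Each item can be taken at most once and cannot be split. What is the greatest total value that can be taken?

92 util

This is a 0/1 knapsack; check combinations near the capacity.
- board game+headphones+kettle+jacket: cost 2+9+6+2=19, value 5+44+13+30=92
- headphones+kettle+jacket: cost 9+6+2=17, value 44+13+30=87
- board game+desk lamp+jacket: cost 2+15+2=19, value 5+46+30=81
- board game+headphones+jacket: cost 2+9+2=13, value 5+44+30=79
- desk lamp+jacket: cost 15+2=17, value 46+30=76
Best: 92 util.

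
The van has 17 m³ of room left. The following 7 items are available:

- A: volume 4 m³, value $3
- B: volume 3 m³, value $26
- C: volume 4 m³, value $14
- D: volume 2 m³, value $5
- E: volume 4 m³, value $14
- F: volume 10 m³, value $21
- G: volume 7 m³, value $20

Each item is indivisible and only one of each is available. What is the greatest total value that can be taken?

$65

Check high-value combinations within 17 m³:
- B+C+D+G: volume 3+4+2+7=16, value 26+14+5+20=65
- B+D+E+G: volume 3+2+4+7=16, value 26+5+14+20=65
- A+B+C+D+E: volume 4+3+4+2+4=17, value 3+26+14+5+14=62
- B+C+F: volume 3+4+10=17, value 26+14+21=61
- B+E+F: volume 3+4+10=17, value 26+14+21=61
Best: $65.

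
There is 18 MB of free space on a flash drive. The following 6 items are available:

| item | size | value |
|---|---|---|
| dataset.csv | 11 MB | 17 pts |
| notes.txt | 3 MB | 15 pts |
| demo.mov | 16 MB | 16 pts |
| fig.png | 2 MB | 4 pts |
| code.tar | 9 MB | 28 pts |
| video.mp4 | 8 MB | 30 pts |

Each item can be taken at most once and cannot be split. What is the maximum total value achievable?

58 pts

This is a 0/1 knapsack; check combinations near the capacity.
- code.tar+video.mp4: size 9+8=17, value 28+30=58
- notes.txt+fig.png+video.mp4: size 3+2+8=13, value 15+4+30=49
- notes.txt+fig.png+code.tar: size 3+2+9=14, value 15+4+28=47
- notes.txt+video.mp4: size 3+8=11, value 15+30=45
Best: 58 pts.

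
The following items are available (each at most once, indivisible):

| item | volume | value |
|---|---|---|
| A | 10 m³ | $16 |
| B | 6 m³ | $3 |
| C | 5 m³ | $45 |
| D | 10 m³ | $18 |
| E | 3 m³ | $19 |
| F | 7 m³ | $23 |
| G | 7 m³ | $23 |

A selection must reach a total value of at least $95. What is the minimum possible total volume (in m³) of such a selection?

Subsets with value ≥ 95, sorted by total volume:
- C+E+F+G: volume 22, value 110
- C+D+E+F: volume 25, value 105
- C+D+E+G: volume 25, value 105
Minimum volume: 22 m³.

22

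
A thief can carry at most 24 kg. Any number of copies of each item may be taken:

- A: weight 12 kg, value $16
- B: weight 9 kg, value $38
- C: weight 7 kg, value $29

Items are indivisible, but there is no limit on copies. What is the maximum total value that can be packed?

Best value-per-unit is B at 38/9; filling with it alone gives 2×38 = 76.
Optimal mix: 1×B + 2×C → weight 23, value 96.

$96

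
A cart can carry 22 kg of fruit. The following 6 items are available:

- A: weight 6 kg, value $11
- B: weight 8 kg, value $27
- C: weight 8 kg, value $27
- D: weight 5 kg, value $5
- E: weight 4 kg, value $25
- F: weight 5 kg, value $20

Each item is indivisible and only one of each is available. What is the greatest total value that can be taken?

Check high-value combinations within 22 kg:
- B+C+E: weight 8+8+4=20, value 27+27+25=79
- B+D+E+F: weight 8+5+4+5=22, value 27+5+25+20=77
- C+D+E+F: weight 8+5+4+5=22, value 27+5+25+20=77
- B+C+F: weight 8+8+5=21, value 27+27+20=74
- B+E+F: weight 8+4+5=17, value 27+25+20=72
Best: $79.

$79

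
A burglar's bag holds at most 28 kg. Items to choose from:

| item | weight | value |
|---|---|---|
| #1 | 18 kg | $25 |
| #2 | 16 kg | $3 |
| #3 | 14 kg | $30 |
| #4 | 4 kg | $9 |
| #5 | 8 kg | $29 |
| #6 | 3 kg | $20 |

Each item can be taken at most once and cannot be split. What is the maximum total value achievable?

$79

Check high-value combinations within 28 kg:
- #3+#5+#6: weight 14+8+3=25, value 30+29+20=79
- #3+#4+#5: weight 14+4+8=26, value 30+9+29=68
- #3+#4+#6: weight 14+4+3=21, value 30+9+20=59
- #3+#5: weight 14+8=22, value 30+29=59
Best: $79.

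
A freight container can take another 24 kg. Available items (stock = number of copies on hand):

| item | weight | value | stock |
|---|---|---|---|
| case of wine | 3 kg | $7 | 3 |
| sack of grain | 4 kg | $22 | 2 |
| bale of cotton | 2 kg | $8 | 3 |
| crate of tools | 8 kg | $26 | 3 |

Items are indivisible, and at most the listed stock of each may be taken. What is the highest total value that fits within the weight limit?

$96

Top feasible selections:
- 2×sack of grain + 2×crate of tools: weight 24, value 96
- 2×sack of grain + 3×bale of cotton + 1×crate of tools: weight 22, value 94
- 1×case of wine + 2×sack of grain + 2×bale of cotton + 1×crate of tools: weight 23, value 93
- 2×case of wine + 2×sack of grain + 1×bale of cotton + 1×crate of tools: weight 24, value 92
Best: $96.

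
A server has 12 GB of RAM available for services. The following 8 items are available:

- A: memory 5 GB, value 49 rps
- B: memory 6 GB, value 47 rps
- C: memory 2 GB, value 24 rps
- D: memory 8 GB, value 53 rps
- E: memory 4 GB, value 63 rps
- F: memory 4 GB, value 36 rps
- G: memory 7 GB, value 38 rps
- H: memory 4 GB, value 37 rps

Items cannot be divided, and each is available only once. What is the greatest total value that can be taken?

Check high-value combinations within 12 GB:
- A+C+E: memory 5+2+4=11, value 49+24+63=136
- E+F+H: memory 4+4+4=12, value 63+36+37=136
- B+C+E: memory 6+2+4=12, value 47+24+63=134
Best: 136 rps.

136 rps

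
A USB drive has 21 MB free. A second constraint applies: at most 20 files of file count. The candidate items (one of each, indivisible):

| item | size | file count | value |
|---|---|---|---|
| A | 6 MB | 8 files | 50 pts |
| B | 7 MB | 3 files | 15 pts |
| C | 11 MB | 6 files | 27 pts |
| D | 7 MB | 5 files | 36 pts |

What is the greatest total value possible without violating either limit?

101 pts

Feasible sets respecting both limits:
- A+B+D: size 20, file count 16, value 101
- A+D: size 13, file count 13, value 86
- A+C: size 17, file count 14, value 77
- A+B: size 13, file count 11, value 65
Best: 101 pts.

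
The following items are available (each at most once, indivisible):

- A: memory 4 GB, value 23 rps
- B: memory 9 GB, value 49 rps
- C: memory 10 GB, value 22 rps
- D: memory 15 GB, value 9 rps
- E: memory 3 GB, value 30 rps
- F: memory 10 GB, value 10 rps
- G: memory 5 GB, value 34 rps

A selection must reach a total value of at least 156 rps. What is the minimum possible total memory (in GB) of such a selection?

31

Subsets with value ≥ 156, sorted by total memory:
- A+B+C+E+G: memory 31, value 158
- A+B+C+E+F+G: memory 41, value 168
- A+B+C+D+E+G: memory 46, value 167
Minimum memory: 31 GB.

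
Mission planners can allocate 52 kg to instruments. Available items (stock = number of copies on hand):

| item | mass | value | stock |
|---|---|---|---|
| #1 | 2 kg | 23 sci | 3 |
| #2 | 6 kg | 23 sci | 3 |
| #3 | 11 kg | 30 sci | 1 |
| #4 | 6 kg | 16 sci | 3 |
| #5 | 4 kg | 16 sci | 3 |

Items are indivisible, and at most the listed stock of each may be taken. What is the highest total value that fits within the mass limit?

218 sci

Best selections within mass 52 and stock limits:
- 3×#1 + 3×#2 + 2×#4 + 3×#5: mass 48, value 218
- 3×#1 + 3×#2 + 3×#4 + 2×#5: mass 50, value 218
- 3×#1 + 3×#2 + 1×#3 + 3×#5: mass 47, value 216
- 3×#1 + 3×#2 + 1×#3 + 1×#4 + 2×#5: mass 49, value 216
Best: 218 sci.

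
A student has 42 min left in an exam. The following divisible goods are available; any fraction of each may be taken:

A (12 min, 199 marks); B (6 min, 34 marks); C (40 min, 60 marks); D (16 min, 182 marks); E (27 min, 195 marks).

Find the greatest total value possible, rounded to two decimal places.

482.11

Take in order of value per unit:
- A (199/12 per unit): all 12 → value 199, running total 199.00
- D (182/16 per unit): all 16 → value 182, running total 381.00
- E (195/27 per unit): 14 of 27 → value 14×195/27 = 101.1111, running total 482.11
Total 482.11.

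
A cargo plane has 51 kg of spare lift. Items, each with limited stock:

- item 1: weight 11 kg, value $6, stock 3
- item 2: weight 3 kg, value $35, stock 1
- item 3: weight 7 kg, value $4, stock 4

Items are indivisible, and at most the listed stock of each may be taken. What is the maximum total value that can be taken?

$61

Top feasible selections:
- 3×item 1 + 1×item 2 + 2×item 3: weight 50, value 61
- 2×item 1 + 1×item 2 + 3×item 3: weight 46, value 59
- 1×item 1 + 1×item 2 + 4×item 3: weight 42, value 57
- 3×item 1 + 1×item 2 + 1×item 3: weight 43, value 57
Best: $61.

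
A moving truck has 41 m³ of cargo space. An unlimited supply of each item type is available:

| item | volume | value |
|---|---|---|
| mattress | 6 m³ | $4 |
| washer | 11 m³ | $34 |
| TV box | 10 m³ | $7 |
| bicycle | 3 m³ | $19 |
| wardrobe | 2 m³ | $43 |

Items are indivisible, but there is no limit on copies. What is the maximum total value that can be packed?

Best value-per-unit is wardrobe at 43/2, and filling with it alone uses volume 20×2=40. No mix of the others beats 20×43 = 860.

$860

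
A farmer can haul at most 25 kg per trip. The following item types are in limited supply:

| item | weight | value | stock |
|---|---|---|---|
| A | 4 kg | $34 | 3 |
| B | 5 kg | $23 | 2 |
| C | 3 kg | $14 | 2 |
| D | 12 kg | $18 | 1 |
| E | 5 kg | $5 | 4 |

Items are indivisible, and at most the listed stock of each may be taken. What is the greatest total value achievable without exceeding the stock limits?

$162

Best selections within weight 25 and stock limits:
- 3×A + 2×B + 1×C: weight 25, value 162
- 3×A + 1×B + 2×C: weight 23, value 153
Best: $162.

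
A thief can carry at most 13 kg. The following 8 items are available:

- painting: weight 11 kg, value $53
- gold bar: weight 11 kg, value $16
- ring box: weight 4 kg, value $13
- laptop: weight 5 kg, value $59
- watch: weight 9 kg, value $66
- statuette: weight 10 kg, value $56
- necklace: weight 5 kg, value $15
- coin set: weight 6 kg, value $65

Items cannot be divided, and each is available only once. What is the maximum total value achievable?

$124

Check high-value combinations within 13 kg:
- laptop+coin set: weight 5+6=11, value 59+65=124
- necklace+coin set: weight 5+6=11, value 15+65=80
- ring box+watch: weight 4+9=13, value 13+66=79
Best: $124.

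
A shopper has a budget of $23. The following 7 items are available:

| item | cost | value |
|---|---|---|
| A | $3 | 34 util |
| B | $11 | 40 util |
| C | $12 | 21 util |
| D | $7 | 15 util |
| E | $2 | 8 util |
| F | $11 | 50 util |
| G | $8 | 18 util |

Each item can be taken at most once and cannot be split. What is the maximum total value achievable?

107 util

Check high-value combinations within $23:
- A+D+E+F: cost 3+7+2+11=23, value 34+15+8+50=107
- A+F+G: cost 3+11+8=22, value 34+50+18=102
- A+D+F: cost 3+7+11=21, value 34+15+50=99
Best: 107 util.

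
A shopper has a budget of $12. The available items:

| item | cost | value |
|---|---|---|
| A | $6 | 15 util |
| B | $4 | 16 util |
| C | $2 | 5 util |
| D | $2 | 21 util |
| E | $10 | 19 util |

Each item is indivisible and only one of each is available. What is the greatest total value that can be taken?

52 util

Check high-value combinations within $12:
- A+B+D: cost 6+4+2=12, value 15+16+21=52
- B+C+D: cost 4+2+2=8, value 16+5+21=42
- A+C+D: cost 6+2+2=10, value 15+5+21=41
Best: 52 util.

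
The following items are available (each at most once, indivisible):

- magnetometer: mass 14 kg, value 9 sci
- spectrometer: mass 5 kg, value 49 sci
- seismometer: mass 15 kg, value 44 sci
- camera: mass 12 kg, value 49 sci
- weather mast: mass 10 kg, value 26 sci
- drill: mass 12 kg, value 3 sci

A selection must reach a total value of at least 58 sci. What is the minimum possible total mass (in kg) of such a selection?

Subsets with value ≥ 58, sorted by total mass:
- spectrometer+weather mast: mass 15, value 75
- spectrometer+camera: mass 17, value 98
Minimum mass: 15 kg.

15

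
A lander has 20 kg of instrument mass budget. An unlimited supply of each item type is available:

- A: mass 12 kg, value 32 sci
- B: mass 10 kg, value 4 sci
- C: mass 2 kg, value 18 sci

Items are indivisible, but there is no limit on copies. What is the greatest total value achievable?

Best value-per-unit is C at 18/2, and filling with it alone uses mass 10×2=20. No mix of the others beats 10×18 = 180.

180 sci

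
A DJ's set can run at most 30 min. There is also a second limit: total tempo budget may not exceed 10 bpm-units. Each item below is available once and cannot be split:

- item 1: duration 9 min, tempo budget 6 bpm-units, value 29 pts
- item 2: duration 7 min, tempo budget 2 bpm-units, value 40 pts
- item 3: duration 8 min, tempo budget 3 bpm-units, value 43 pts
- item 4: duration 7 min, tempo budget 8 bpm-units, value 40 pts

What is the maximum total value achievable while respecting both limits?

Feasible sets respecting both limits:
- item 2+item 3: duration 15, tempo budget 5, value 83
- item 2+item 4: duration 14, tempo budget 10, value 80
- item 1+item 3: duration 17, tempo budget 9, value 72
Best: 83 pts.

83 pts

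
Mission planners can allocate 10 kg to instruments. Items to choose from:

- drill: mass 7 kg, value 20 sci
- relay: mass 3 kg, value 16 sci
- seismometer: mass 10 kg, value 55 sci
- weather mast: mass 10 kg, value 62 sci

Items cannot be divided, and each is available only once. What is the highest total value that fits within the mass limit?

This is a 0/1 knapsack; check combinations near the capacity.
- weather mast: mass 10, value 62
- seismometer: mass 10, value 55
- drill+relay: mass 7+3=10, value 20+16=36
- drill: mass 7, value 20
- relay: mass 3, value 16
Best: 62 sci.

62 sci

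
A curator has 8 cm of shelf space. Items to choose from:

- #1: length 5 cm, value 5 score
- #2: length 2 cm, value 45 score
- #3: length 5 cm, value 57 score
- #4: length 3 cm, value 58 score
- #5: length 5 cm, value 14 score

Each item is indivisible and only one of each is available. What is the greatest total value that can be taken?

115 score

Check high-value combinations within 8 cm:
- #3+#4: length 5+3=8, value 57+58=115
- #2+#4: length 2+3=5, value 45+58=103
- #2+#3: length 2+5=7, value 45+57=102
Best: 115 score.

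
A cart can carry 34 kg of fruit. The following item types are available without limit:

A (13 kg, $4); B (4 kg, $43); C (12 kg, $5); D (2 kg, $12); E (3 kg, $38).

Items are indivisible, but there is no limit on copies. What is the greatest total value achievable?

Best value-per-unit is E at 38/3; filling with it alone gives 11×38 = 418.
Optimal mix: 1×B + 10×E → weight 34, value 423.

$423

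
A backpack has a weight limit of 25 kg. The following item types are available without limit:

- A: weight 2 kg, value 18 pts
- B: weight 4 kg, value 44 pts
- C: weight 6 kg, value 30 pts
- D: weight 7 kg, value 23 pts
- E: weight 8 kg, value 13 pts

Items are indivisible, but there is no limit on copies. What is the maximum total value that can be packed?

Best value-per-unit is B at 44/4, and filling with it alone uses weight 6×4=24. No mix of the others beats 6×44 = 264.

264 pts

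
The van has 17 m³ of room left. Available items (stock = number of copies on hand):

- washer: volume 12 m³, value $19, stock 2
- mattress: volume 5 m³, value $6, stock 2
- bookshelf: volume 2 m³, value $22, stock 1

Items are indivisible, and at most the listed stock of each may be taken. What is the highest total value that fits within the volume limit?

Top feasible selections:
- 1×washer + 1×bookshelf: volume 14, value 41
- 2×mattress + 1×bookshelf: volume 12, value 34
Best: $41.

$41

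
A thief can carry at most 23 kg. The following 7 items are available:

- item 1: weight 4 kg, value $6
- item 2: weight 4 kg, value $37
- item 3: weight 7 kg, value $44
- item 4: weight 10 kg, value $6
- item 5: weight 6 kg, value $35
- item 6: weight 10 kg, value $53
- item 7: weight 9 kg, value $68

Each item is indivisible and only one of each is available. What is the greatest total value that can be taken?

Check high-value combinations within 23 kg:
- item 2+item 6+item 7: weight 4+10+9=23, value 37+53+68=158
- item 2+item 3+item 7: weight 4+7+9=20, value 37+44+68=149
- item 3+item 5+item 7: weight 7+6+9=22, value 44+35+68=147
- item 1+item 2+item 5+item 7: weight 4+4+6+9=23, value 6+37+35+68=146
- item 2+item 5+item 7: weight 4+6+9=19, value 37+35+68=140
Best: $158.

$158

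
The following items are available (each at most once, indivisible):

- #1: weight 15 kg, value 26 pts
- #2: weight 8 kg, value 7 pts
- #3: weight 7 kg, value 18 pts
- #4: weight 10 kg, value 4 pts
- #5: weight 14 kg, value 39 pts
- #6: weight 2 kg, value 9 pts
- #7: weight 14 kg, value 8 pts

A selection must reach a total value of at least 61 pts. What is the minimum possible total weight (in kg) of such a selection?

Subsets with value ≥ 61, sorted by total weight:
- #3+#5+#6: weight 23, value 66
- #1+#5: weight 29, value 65
- #2+#3+#5: weight 29, value 64
Minimum weight: 23 kg.

23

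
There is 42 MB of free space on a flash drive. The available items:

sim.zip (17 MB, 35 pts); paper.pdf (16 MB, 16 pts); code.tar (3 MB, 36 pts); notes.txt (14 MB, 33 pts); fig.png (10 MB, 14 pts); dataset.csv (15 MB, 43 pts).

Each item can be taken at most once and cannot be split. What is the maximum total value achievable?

126 pts

Check high-value combinations within 42 MB:
- code.tar+notes.txt+fig.png+dataset.csv: size 3+14+10+15=42, value 36+33+14+43=126
- sim.zip+code.tar+dataset.csv: size 17+3+15=35, value 35+36+43=114
- code.tar+notes.txt+dataset.csv: size 3+14+15=32, value 36+33+43=112
- sim.zip+code.tar+notes.txt: size 17+3+14=34, value 35+36+33=104
Best: 126 pts.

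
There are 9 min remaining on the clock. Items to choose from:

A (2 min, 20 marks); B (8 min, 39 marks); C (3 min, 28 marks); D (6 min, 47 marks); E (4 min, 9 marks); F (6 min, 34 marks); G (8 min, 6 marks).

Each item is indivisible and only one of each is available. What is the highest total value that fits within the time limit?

This is a 0/1 knapsack; check combinations near the capacity.
- C+D: time 3+6=9, value 28+47=75
- A+D: time 2+6=8, value 20+47=67
- C+F: time 3+6=9, value 28+34=62
- A+C+E: time 2+3+4=9, value 20+28+9=57
Best: 75 marks.

75 marks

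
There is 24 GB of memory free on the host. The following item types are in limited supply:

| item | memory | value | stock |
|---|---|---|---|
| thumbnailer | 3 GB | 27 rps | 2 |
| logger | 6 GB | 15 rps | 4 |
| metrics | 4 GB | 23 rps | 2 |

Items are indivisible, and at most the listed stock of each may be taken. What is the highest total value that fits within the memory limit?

Top feasible selections:
- 2×thumbnailer + 1×logger + 2×metrics: memory 20, value 115
- 2×thumbnailer + 2×logger + 1×metrics: memory 22, value 107
- 1×thumbnailer + 2×logger + 2×metrics: memory 23, value 103
Best: 115 rps.

115 rps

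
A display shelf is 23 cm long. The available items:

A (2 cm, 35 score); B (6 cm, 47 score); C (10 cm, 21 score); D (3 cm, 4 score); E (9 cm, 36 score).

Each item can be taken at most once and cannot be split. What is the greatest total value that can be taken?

Check high-value combinations within 23 cm:
- A+B+D+E: length 2+6+3+9=20, value 35+47+4+36=122
- A+B+E: length 2+6+9=17, value 35+47+36=118
- A+B+C+D: length 2+6+10+3=21, value 35+47+21+4=107
- A+B+C: length 2+6+10=18, value 35+47+21=103
- A+C+E: length 2+10+9=21, value 35+21+36=92
Best: 122 score.

122 score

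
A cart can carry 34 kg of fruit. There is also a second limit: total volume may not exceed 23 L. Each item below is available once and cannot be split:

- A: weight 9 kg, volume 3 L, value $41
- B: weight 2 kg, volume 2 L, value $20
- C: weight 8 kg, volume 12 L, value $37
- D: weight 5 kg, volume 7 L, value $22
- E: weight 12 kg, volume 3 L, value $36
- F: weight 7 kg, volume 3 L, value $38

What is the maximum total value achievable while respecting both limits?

$137

Feasible sets respecting both limits:
- A+D+E+F: weight 33, volume 16, value 137
- A+B+C+F: weight 26, volume 20, value 136
- A+B+E+F: weight 30, volume 11, value 135
- A+B+C+E: weight 31, volume 20, value 134
Best: $137.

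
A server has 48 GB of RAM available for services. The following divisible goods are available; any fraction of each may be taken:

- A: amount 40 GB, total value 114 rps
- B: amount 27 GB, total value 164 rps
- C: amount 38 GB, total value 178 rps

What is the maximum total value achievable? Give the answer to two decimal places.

Take in order of value per unit:
- B (164/27 per unit): all 27 → value 164, running total 164.00
- C (178/38 per unit): 21 of 38 → value 21×178/38 = 98.3684, running total 262.37
Total 262.37.

262.37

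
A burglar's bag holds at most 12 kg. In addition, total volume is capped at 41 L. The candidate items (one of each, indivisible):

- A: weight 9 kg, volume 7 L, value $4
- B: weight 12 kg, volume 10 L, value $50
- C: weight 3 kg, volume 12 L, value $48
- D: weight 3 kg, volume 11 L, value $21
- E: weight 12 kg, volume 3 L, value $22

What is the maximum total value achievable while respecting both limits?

$69

Feasible sets respecting both limits:
- C+D: weight 6, volume 23, value 69
- A+C: weight 12, volume 19, value 52
- B: weight 12, volume 10, value 50
Best: $69.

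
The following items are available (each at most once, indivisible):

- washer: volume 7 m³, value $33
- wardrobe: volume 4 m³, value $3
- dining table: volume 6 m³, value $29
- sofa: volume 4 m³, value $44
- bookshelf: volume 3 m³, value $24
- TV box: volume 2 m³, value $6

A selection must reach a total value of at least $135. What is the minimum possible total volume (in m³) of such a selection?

Subsets with value ≥ 135, sorted by total volume:
- washer+dining table+sofa+bookshelf+TV box: volume 22, value 136
- washer+wardrobe+dining table+sofa+bookshelf+TV box: volume 26, value 139
Minimum volume: 22 m³.

22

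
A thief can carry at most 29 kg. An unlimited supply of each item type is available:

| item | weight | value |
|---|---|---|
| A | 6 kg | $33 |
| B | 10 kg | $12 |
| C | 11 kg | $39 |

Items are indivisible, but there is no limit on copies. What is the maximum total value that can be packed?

Best value-per-unit is A at 33/6; filling with it alone gives 4×33 = 132.
Optimal mix: 3×A + 1×C → weight 29, value 138.

$138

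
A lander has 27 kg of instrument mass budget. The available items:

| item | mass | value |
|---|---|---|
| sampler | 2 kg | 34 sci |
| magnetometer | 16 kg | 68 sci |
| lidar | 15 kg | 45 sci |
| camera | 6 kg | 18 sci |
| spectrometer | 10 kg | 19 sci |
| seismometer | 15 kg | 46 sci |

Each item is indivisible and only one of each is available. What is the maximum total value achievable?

120 sci

Check high-value combinations within 27 kg:
- sampler+magnetometer+camera: mass 2+16+6=24, value 34+68+18=120
- sampler+magnetometer: mass 2+16=18, value 34+68=102
- sampler+spectrometer+seismometer: mass 2+10+15=27, value 34+19+46=99
- sampler+camera+seismometer: mass 2+6+15=23, value 34+18+46=98
Best: 120 sci.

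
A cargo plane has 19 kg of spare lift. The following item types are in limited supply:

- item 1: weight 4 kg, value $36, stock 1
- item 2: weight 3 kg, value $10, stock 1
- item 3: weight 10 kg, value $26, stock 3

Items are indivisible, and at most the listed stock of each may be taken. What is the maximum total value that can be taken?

$72

Top feasible selections:
- 1×item 1 + 1×item 2 + 1×item 3: weight 17, value 72
- 1×item 1 + 1×item 3: weight 14, value 62
- 1×item 1 + 1×item 2: weight 7, value 46
Best: $72.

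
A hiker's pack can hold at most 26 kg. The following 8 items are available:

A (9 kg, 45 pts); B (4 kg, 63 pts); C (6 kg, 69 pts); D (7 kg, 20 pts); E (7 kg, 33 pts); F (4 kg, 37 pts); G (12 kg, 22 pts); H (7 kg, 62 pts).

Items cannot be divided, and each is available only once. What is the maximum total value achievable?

Check high-value combinations within 26 kg:
- A+B+C+H: weight 9+4+6+7=26, value 45+63+69+62=239
- B+C+F+H: weight 4+6+4+7=21, value 63+69+37+62=231
- B+C+E+H: weight 4+6+7+7=24, value 63+69+33+62=227
- A+B+C+F: weight 9+4+6+4=23, value 45+63+69+37=214
Best: 239 pts.

239 pts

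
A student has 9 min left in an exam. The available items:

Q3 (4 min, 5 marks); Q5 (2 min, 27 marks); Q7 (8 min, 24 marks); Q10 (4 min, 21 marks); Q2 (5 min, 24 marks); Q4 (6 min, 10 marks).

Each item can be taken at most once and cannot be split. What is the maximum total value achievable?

This is a 0/1 knapsack; check combinations near the capacity.
- Q5+Q2: time 2+5=7, value 27+24=51
- Q5+Q10: time 2+4=6, value 27+21=48
- Q10+Q2: time 4+5=9, value 21+24=45
- Q5+Q4: time 2+6=8, value 27+10=37
- Q3+Q5: time 4+2=6, value 5+27=32
Best: 51 marks.

51 marks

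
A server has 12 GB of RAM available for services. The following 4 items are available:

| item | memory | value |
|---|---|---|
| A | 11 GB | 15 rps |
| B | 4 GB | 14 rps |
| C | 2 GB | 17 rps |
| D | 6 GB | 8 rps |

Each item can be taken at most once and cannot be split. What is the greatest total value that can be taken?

39 rps

This is a 0/1 knapsack; check combinations near the capacity.
- B+C+D: memory 4+2+6=12, value 14+17+8=39
- B+C: memory 4+2=6, value 14+17=31
- C+D: memory 2+6=8, value 17+8=25
- B+D: memory 4+6=10, value 14+8=22
Best: 39 rps.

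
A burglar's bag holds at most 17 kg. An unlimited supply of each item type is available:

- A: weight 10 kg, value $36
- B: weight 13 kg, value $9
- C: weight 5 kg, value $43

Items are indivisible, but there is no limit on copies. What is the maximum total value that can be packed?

$129

Best value-per-unit is C at 43/5, and filling with it alone uses weight 3×5=15. No mix of the others beats 3×43 = 129.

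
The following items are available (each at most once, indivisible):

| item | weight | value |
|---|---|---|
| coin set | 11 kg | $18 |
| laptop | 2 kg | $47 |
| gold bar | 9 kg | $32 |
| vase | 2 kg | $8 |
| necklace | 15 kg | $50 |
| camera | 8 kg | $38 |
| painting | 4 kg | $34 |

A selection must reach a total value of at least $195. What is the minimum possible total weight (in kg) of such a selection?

Subsets with value ≥ 195, sorted by total weight:
- laptop+gold bar+necklace+camera+painting: weight 38, value 201
- laptop+gold bar+vase+necklace+camera+painting: weight 40, value 209
Minimum weight: 38 kg.

38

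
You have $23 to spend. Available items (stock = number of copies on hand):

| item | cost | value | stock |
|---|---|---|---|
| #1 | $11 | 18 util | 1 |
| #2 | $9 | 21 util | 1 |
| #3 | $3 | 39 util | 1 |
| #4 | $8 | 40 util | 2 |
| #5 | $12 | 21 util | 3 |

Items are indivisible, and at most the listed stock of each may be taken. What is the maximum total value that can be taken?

Best selections within cost 23 and stock limits:
- 1×#3 + 2×#4: cost 19, value 119
- 1×#2 + 1×#3 + 1×#4: cost 20, value 100
- 1×#3 + 1×#4 + 1×#5: cost 23, value 100
- 1×#1 + 1×#3 + 1×#4: cost 22, value 97
Best: 119 util.

119 util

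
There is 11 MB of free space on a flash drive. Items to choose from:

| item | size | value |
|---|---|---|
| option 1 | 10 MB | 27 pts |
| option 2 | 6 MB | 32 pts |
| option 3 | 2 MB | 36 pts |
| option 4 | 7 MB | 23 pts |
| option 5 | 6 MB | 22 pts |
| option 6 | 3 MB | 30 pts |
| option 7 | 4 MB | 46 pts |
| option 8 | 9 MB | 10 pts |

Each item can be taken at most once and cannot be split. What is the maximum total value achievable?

112 pts

This is a 0/1 knapsack; check combinations near the capacity.
- option 3+option 6+option 7: size 2+3+4=9, value 36+30+46=112
- option 2+option 3+option 6: size 6+2+3=11, value 32+36+30=98
- option 3+option 5+option 6: size 2+6+3=11, value 36+22+30=88
- option 3+option 7: size 2+4=6, value 36+46=82
- option 2+option 7: size 6+4=10, value 32+46=78
Best: 112 pts.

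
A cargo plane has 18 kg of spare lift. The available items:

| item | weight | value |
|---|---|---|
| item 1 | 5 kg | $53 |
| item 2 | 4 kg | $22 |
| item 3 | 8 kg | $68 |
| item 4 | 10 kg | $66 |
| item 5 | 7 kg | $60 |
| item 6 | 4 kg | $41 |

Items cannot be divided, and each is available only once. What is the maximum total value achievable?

Check high-value combinations within 18 kg:
- item 1+item 3+item 6: weight 5+8+4=17, value 53+68+41=162
- item 1+item 5+item 6: weight 5+7+4=16, value 53+60+41=154
- item 1+item 2+item 3: weight 5+4+8=17, value 53+22+68=143
Best: $162.

$162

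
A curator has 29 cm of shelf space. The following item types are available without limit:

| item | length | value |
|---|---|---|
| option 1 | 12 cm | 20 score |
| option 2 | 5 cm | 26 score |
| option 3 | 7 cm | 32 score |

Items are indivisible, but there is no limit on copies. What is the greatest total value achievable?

142 score

Best value-per-unit is option 2 at 26/5; filling with it alone gives 5×26 = 130.
Optimal mix: 3×option 2 + 2×option 3 → length 29, value 142.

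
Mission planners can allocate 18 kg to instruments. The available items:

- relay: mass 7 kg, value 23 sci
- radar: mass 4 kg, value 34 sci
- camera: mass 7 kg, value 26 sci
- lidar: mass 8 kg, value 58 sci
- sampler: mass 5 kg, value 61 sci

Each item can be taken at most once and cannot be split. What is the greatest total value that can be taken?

153 sci

This is a 0/1 knapsack; check combinations near the capacity.
- radar+lidar+sampler: mass 4+8+5=17, value 34+58+61=153
- radar+camera+sampler: mass 4+7+5=16, value 34+26+61=121
- lidar+sampler: mass 8+5=13, value 58+61=119
- relay+radar+sampler: mass 7+4+5=16, value 23+34+61=118
Best: 153 sci.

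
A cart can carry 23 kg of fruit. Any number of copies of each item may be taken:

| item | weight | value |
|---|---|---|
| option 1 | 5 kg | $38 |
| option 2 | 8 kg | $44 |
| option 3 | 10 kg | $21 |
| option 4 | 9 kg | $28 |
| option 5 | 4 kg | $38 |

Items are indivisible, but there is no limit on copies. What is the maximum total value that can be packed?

$190

Best value-per-unit is option 5 at 38/4; filling with it alone gives 5×38 = 190.
Optimal mix: 3×option 1 + 2×option 5 → weight 23, value 190.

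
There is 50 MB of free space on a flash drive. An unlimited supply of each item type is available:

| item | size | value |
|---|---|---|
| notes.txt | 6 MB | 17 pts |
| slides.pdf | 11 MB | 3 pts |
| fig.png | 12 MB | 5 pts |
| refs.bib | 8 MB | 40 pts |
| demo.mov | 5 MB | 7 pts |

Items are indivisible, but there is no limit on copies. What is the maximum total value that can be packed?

240 pts

Best value-per-unit is refs.bib at 40/8, and filling with it alone uses size 6×8=48. No mix of the others beats 6×40 = 240.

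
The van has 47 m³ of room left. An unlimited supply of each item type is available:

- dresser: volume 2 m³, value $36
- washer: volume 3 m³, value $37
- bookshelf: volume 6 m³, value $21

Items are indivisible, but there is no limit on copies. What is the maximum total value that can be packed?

Best value-per-unit is dresser at 36/2; filling with it alone gives 23×36 = 828.
Optimal mix: 22×dresser + 1×washer → volume 47, value 829.

$829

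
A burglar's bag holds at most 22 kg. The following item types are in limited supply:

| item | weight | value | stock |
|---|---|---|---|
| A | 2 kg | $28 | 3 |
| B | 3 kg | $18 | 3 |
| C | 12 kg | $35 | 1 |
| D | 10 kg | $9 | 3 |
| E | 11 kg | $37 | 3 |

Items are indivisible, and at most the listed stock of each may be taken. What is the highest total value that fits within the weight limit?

$139

Best selections within weight 22 and stock limits:
- 3×A + 1×B + 1×E: weight 20, value 139
- 3×A + 3×B: weight 15, value 138
Best: $139.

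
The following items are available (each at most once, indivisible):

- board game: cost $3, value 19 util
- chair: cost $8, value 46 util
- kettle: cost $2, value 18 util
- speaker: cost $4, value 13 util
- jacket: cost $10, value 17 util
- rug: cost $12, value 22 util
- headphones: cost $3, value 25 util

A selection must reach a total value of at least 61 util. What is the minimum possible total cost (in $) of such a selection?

Subsets with value ≥ 61, sorted by total cost:
- board game+kettle+headphones: cost 8, value 62
- chair+kettle: cost 10, value 64
- chair+headphones: cost 11, value 71
Minimum cost: 8 $.

8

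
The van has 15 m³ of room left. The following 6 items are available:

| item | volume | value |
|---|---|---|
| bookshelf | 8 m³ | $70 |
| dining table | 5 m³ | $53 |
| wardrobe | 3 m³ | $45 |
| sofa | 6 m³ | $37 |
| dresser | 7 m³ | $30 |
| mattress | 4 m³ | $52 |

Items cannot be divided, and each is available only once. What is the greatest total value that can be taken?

$167

This is a 0/1 knapsack; check combinations near the capacity.
- bookshelf+wardrobe+mattress: volume 8+3+4=15, value 70+45+52=167
- dining table+wardrobe+mattress: volume 5+3+4=12, value 53+45+52=150
- dining table+sofa+mattress: volume 5+6+4=15, value 53+37+52=142
Best: $167.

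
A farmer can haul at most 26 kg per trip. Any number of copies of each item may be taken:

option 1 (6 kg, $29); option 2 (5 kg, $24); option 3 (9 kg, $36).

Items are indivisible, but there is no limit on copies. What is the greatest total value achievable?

$125

Best value-per-unit is option 1 at 29/6; filling with it alone gives 4×29 = 116.
Optimal mix: 1×option 1 + 4×option 2 → weight 26, value 125.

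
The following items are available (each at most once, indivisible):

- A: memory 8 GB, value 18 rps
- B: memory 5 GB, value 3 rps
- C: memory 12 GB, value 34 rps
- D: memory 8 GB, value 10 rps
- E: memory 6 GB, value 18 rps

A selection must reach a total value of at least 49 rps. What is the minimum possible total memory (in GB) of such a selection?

Subsets with value ≥ 49, sorted by total memory:
- C+E: memory 18, value 52
- A+C: memory 20, value 52
- B+C+E: memory 23, value 55
- A+B+C: memory 25, value 55
Minimum memory: 18 GB.

18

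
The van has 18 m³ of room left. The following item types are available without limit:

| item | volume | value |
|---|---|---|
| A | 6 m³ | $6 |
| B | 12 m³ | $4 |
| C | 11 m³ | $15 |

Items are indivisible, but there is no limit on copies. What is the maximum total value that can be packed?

$21

Best value-per-unit is C at 15/11; filling with it alone gives 1×15 = 15.
Optimal mix: 1×A + 1×C → volume 17, value 21.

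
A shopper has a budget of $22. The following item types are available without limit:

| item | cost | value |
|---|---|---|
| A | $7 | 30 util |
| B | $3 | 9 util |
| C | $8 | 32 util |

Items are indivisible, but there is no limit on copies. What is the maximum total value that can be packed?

Best value-per-unit is A at 30/7; filling with it alone gives 3×30 = 90.
Optimal mix: 2×A + 1×C → cost 22, value 92.

92 util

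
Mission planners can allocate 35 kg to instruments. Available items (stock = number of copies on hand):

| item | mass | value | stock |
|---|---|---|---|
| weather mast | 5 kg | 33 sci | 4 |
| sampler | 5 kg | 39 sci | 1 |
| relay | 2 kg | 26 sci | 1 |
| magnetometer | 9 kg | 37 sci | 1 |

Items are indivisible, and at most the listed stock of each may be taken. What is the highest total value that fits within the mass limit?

Best selections within mass 35 and stock limits:
- 4×weather mast + 1×sampler + 1×magnetometer: mass 34, value 208
- 3×weather mast + 1×sampler + 1×relay + 1×magnetometer: mass 31, value 201
Best: 208 sci.

208 sci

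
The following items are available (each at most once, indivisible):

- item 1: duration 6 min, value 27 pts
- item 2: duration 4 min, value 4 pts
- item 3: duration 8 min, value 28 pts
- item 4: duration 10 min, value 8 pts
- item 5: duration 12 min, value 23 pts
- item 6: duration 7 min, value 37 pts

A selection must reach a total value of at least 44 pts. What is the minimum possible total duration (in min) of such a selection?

Subsets with value ≥ 44, sorted by total duration:
- item 1+item 6: duration 13, value 64
- item 1+item 3: duration 14, value 55
- item 3+item 6: duration 15, value 65
- item 1+item 2+item 6: duration 17, value 68
Minimum duration: 13 min.

13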